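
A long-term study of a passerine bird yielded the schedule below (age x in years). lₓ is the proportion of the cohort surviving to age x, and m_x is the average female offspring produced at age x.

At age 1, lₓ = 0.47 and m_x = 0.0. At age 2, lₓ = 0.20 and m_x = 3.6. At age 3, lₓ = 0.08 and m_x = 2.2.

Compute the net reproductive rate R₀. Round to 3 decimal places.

R₀ = Σ lₓ m_x:
  age 1: 0.47 × 0.0 = 0.0000
  age 2: 0.20 × 3.6 = 0.7200
  age 3: 0.08 × 2.2 = 0.1760
R₀ = 0.0000 + 0.7200 + 0.1760 = 0.8960

0.896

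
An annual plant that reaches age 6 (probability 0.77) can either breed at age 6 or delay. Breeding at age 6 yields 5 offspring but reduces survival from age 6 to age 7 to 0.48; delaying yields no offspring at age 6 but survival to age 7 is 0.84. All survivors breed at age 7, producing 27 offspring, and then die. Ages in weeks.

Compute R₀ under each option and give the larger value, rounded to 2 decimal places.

breed at age 6: R₀ = 0.77 × (5 + 0.48 × 27) = 0.77 × 17.9600 = 13.8292
delay to age 7: R₀ = 0.77 × (0.84 × 27) = 0.77 × 22.6800 = 17.4636
Higher: delay to age 7 (17.4636).

17.46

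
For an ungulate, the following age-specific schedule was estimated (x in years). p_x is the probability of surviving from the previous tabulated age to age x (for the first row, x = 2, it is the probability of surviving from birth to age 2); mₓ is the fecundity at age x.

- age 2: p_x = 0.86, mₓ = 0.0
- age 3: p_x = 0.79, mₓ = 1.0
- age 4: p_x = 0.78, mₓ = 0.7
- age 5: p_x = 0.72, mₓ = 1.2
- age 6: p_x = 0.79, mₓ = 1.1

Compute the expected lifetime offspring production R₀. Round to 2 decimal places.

1.84

Survivorship from birth: l_x = p_2·p_3·…·p_x.
  l_2 = 0.86000
  l_3 = 0.67940
  l_4 = 0.52993
  l_5 = 0.38155
  l_6 = 0.30143
R₀ = Σ l_x mₓ:
  age 2: 0.86000 × 0.0 = 0.0000
  age 3: 0.67940 × 1.0 = 0.6794
  age 4: 0.52993 × 0.7 = 0.3710
  age 5: 0.38155 × 1.2 = 0.4579
  age 6: 0.30143 × 1.1 = 0.3316
R₀ = 0.0000 + 0.6794 + 0.3710 + 0.4579 + 0.3316 = 1.8398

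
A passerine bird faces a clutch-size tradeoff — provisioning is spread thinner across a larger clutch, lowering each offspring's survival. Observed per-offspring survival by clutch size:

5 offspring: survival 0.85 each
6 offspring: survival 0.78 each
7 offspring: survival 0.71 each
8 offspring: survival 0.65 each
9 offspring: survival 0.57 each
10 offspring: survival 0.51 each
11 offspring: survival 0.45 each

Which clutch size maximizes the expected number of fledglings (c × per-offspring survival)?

Expected fledglings = c × s(c):
  c=5: 5 × 0.85 = 4.250
  c=6: 6 × 0.78 = 4.680
  c=7: 7 × 0.71 = 4.970
  c=8: 8 × 0.65 = 5.200
  c=9: 9 × 0.57 = 5.130
  c=10: 10 × 0.51 = 5.100
  c=11: 11 × 0.45 = 4.950
Maximum at c = 8 (5.200 fledglings).

8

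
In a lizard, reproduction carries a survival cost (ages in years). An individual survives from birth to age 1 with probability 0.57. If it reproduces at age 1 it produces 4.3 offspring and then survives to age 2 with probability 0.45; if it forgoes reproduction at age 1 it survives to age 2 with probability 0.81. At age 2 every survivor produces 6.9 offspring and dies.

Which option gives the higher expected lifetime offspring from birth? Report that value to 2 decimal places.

breed at age 1: R₀ = 0.57 × (4.3 + 0.45 × 6.9) = 0.57 × 7.4050 = 4.2208
delay to age 2: R₀ = 0.57 × (0.81 × 6.9) = 0.57 × 5.5890 = 3.1857
Higher: breed at age 1 (4.2208).

4.22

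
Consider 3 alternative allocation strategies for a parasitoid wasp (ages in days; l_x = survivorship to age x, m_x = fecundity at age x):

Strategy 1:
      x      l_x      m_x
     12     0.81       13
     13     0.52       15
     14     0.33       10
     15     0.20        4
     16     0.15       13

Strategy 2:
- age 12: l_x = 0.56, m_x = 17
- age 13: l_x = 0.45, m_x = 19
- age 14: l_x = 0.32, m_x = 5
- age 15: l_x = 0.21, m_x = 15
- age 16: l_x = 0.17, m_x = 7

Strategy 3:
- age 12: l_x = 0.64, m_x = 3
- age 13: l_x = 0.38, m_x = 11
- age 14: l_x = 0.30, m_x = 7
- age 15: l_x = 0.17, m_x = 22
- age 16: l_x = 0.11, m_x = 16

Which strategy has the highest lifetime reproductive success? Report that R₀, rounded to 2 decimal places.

24.38

Strategy 1: R₀ = 0.81×13 + 0.52×15 + 0.33×10 + 0.20×4 + 0.15×13 = 24.3800
Strategy 2: R₀ = 0.56×17 + 0.45×19 + 0.32×5 + 0.21×15 + 0.17×7 = 24.0100
Strategy 3: R₀ = 0.64×3 + 0.38×11 + 0.30×7 + 0.17×22 + 0.11×16 = 13.7000
Highest R₀: strategy 1 with 24.3800.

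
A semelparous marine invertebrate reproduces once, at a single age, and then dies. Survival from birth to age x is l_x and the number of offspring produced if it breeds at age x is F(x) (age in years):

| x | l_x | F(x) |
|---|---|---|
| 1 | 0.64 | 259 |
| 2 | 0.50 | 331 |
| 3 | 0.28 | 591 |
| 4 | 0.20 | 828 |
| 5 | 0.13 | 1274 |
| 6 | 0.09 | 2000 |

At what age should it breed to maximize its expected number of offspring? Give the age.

6

Expected offspring if breeding at age x = l_x × F(x):
  age 1: 0.64 × 259 = 165.760
  age 2: 0.50 × 331 = 165.500
  age 3: 0.28 × 591 = 165.480
  age 4: 0.20 × 828 = 165.600
  age 5: 0.13 × 1274 = 165.620
  age 6: 0.09 × 2000 = 180.000
Maximum at age 6 (180.000).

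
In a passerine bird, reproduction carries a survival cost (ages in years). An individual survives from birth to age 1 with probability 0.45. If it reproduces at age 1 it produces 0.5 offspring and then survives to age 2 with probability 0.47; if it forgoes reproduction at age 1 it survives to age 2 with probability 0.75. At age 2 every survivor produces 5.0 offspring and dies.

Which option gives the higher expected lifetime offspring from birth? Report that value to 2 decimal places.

1.69

breed at age 1: R₀ = 0.45 × (0.5 + 0.47 × 5.0) = 0.45 × 2.8500 = 1.2825
delay to age 2: R₀ = 0.45 × (0.75 × 5.0) = 0.45 × 3.7500 = 1.6875
Higher: delay to age 2 (1.6875).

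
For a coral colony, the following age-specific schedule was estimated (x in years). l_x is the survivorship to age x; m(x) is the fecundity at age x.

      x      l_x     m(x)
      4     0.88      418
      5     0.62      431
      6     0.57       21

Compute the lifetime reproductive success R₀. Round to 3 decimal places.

R₀ = Σ l_x m(x):
  age 4: 0.88 × 418 = 367.8400
  age 5: 0.62 × 431 = 267.2200
  age 6: 0.57 × 21 = 11.9700
R₀ = 367.8400 + 267.2200 + 11.9700 = 647.0300

647.030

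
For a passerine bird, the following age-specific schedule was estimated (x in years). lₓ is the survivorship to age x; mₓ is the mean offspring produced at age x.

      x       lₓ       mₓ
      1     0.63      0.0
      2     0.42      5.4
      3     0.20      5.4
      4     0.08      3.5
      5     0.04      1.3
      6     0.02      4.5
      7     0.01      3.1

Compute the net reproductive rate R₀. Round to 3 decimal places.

3.801

R₀ = Σ lₓ mₓ:
  age 1: 0.63 × 0.0 = 0.0000
  age 2: 0.42 × 5.4 = 2.2680
  age 3: 0.20 × 5.4 = 1.0800
  age 4: 0.08 × 3.5 = 0.2800
  age 5: 0.04 × 1.3 = 0.0520
  age 6: 0.02 × 4.5 = 0.0900
  age 7: 0.01 × 3.1 = 0.0310
R₀ = 0.0000 + 2.2680 + 1.0800 + 0.2800 + 0.0520 + 0.0900 + 0.0310 = 3.8010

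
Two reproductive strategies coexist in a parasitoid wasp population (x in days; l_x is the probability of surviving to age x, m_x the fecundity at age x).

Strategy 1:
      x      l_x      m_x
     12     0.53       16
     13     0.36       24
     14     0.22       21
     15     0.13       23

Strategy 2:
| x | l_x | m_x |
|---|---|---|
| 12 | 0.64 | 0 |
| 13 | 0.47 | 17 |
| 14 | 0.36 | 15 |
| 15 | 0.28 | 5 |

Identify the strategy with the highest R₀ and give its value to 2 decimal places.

Strategy 1: R₀ = 0.53×16 + 0.36×24 + 0.22×21 + 0.13×23 = 24.7300
Strategy 2: R₀ = 0.64×0 + 0.47×17 + 0.36×15 + 0.28×5 = 14.7900
Highest R₀: strategy 1 with 24.7300.

24.73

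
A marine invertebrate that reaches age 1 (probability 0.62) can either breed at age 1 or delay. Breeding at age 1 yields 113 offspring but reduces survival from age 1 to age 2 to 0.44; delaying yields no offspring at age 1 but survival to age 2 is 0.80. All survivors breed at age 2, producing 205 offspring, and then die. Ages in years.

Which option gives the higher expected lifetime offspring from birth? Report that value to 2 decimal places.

125.98

breed at age 1: R₀ = 0.62 × (113 + 0.44 × 205) = 0.62 × 203.2000 = 125.9840
delay to age 2: R₀ = 0.62 × (0.80 × 205) = 0.62 × 164.0000 = 101.6800
Higher: breed at age 1 (125.9840).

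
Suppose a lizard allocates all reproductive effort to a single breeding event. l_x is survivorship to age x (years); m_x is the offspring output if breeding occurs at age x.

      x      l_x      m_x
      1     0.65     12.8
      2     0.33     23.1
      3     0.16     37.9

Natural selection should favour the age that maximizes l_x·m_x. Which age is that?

Expected offspring if breeding at age x = l_x × m_x:
  age 1: 0.65 × 12.8 = 8.320
  age 2: 0.33 × 23.1 = 7.623
  age 3: 0.16 × 37.9 = 6.064
Maximum at age 1 (8.320).

1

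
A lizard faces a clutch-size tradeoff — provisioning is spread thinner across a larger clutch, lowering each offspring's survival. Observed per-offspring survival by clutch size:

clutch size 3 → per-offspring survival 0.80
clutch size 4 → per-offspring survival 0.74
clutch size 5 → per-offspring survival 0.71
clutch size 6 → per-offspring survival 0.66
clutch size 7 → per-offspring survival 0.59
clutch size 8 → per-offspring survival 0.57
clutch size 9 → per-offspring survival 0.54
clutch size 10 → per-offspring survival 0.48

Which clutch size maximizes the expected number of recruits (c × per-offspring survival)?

Expected recruits = c × s(c):
  c=3: 3 × 0.80 = 2.400
  c=4: 4 × 0.74 = 2.960
  c=5: 5 × 0.71 = 3.550
  c=6: 6 × 0.66 = 3.960
  c=7: 7 × 0.59 = 4.130
  c=8: 8 × 0.57 = 4.560
  c=9: 9 × 0.54 = 4.860
  c=10: 10 × 0.48 = 4.800
Maximum at c = 9 (4.860 recruits).

9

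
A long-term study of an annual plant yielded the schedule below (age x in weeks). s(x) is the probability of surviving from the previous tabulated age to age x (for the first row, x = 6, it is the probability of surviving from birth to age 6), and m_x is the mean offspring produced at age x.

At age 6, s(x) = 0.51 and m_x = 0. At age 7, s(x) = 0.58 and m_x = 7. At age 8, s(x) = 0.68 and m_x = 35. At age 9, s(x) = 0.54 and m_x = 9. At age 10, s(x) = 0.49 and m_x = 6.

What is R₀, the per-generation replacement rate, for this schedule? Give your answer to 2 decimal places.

10.41

Survivorship from birth: l_x = s_6·s_7·…·s_x.
  l_6 = 0.51000
  l_7 = 0.29580
  l_8 = 0.20114
  l_9 = 0.10862
  l_10 = 0.05322
R₀ = Σ l_x m_x:
  age 6: 0.51000 × 0 = 0.0000
  age 7: 0.29580 × 7 = 2.0706
  age 8: 0.20114 × 35 = 7.0399
  age 9: 0.10862 × 9 = 0.9776
  age 10: 0.05322 × 6 = 0.3193
R₀ = 0.0000 + 2.0706 + 7.0399 + 0.9776 + 0.3193 = 10.4074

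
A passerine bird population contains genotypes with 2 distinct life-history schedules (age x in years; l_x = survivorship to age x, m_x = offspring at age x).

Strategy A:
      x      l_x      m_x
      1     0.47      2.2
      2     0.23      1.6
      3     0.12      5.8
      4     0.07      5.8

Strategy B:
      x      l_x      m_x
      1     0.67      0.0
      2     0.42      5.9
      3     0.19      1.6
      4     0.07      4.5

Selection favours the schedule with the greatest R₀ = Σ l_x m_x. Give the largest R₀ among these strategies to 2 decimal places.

3.10

Strategy A: R₀ = 0.47×2.2 + 0.23×1.6 + 0.12×5.8 + 0.07×5.8 = 2.5040
Strategy B: R₀ = 0.67×0.0 + 0.42×5.9 + 0.19×1.6 + 0.07×4.5 = 3.0970
Highest R₀: strategy B with 3.0970.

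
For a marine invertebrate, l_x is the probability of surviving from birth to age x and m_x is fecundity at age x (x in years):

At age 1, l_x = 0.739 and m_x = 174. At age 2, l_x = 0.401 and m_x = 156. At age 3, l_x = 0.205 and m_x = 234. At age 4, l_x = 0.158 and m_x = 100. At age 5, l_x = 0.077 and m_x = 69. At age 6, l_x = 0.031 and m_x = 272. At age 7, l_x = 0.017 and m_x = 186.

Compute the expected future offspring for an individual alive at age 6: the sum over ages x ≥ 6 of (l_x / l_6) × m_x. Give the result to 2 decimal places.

l_6 = 0.031. Conditional survival from age 6 to x is l_x / l_6.
  x=6: (0.031/0.031) × 272 = 272.0000
  x=7: (0.017/0.031) × 186 = 102.0000
Sum = 272.0000 + 102.0000 = 374.0000

374.00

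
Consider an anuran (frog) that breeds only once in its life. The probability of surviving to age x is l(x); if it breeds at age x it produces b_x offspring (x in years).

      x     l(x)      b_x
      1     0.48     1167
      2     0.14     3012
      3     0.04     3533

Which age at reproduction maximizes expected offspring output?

Expected offspring if breeding at age x = l(x) × b_x:
  age 1: 0.48 × 1167 = 560.160
  age 2: 0.14 × 3012 = 421.680
  age 3: 0.04 × 3533 = 141.320
Maximum at age 1 (560.160).

1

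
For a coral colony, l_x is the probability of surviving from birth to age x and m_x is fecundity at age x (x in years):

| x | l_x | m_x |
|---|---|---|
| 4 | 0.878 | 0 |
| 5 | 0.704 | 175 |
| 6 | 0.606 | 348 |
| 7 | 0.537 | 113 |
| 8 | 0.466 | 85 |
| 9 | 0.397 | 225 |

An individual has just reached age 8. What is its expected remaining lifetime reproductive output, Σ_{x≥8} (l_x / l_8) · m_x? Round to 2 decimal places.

l_8 = 0.466. Conditional survival from age 8 to x is l_x / l_8.
  x=8: (0.466/0.466) × 85 = 85.0000
  x=9: (0.397/0.466) × 225 = 191.6845
Sum = 85.0000 + 191.6845 = 276.6845

276.68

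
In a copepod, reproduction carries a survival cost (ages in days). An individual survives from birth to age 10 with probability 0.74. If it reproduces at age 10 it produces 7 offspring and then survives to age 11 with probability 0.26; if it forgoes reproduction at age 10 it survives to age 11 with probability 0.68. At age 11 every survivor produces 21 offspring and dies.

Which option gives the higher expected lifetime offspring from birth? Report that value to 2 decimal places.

breed at age 10: R₀ = 0.74 × (7 + 0.26 × 21) = 0.74 × 12.4600 = 9.2204
delay to age 11: R₀ = 0.74 × (0.68 × 21) = 0.74 × 14.2800 = 10.5672
Higher: delay to age 11 (10.5672).

10.57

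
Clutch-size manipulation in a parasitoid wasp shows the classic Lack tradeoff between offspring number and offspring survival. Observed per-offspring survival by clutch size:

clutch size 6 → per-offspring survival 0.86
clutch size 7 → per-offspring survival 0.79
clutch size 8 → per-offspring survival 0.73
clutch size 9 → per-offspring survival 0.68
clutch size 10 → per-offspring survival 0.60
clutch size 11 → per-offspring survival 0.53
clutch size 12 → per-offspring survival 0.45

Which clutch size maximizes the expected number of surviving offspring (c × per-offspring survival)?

9

Expected surviving offspring = c × s(c):
  c=6: 6 × 0.86 = 5.160
  c=7: 7 × 0.79 = 5.530
  c=8: 8 × 0.73 = 5.840
  c=9: 9 × 0.68 = 6.120
  c=10: 10 × 0.60 = 6.000
  c=11: 11 × 0.53 = 5.830
  c=12: 12 × 0.45 = 5.400
Maximum at c = 9 (6.120 surviving offspring).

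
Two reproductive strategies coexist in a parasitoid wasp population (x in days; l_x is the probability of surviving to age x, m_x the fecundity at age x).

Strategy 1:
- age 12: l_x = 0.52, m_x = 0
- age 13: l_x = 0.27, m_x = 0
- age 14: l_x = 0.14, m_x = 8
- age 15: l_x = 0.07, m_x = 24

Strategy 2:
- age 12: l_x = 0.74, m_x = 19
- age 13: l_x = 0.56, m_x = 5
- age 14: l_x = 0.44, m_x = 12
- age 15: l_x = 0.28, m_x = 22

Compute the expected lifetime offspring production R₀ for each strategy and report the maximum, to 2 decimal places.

28.30

Strategy 1: R₀ = 0.52×0 + 0.27×0 + 0.14×8 + 0.07×24 = 2.8000
Strategy 2: R₀ = 0.74×19 + 0.56×5 + 0.44×12 + 0.28×22 = 28.3000
Highest R₀: strategy 2 with 28.3000.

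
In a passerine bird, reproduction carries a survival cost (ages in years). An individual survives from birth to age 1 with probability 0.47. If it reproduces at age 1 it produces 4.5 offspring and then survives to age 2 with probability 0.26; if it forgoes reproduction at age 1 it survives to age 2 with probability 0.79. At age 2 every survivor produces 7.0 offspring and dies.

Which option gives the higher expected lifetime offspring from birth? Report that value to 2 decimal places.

breed at age 1: R₀ = 0.47 × (4.5 + 0.26 × 7.0) = 0.47 × 6.3200 = 2.9704
delay to age 2: R₀ = 0.47 × (0.79 × 7.0) = 0.47 × 5.5300 = 2.5991
Higher: breed at age 1 (2.9704).

2.97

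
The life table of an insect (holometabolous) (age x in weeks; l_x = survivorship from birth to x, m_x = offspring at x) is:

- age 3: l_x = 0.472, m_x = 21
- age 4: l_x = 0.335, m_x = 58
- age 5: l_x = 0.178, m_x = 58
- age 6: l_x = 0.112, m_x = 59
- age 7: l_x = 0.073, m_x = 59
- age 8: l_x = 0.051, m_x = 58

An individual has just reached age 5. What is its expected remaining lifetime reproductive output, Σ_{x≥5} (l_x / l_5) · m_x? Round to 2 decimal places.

l_5 = 0.178. Conditional survival from age 5 to x is l_x / l_5.
  x=5: (0.178/0.178) × 58 = 58.0000
  x=6: (0.112/0.178) × 59 = 37.1236
  x=7: (0.073/0.178) × 59 = 24.1966
  x=8: (0.051/0.178) × 58 = 16.6180
Sum = 58.0000 + 37.1236 + 24.1966 + 16.6180 = 135.9382

135.94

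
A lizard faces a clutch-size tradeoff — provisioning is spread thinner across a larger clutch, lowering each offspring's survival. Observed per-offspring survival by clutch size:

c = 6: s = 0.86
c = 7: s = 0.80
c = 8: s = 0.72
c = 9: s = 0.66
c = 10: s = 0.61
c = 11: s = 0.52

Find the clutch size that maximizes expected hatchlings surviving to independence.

10

Expected hatchlings surviving to independence = c × s(c):
  c=6: 6 × 0.86 = 5.160
  c=7: 7 × 0.80 = 5.600
  c=8: 8 × 0.72 = 5.760
  c=9: 9 × 0.66 = 5.940
  c=10: 10 × 0.61 = 6.100
  c=11: 11 × 0.52 = 5.720
Maximum at c = 10 (6.100 hatchlings surviving to independence).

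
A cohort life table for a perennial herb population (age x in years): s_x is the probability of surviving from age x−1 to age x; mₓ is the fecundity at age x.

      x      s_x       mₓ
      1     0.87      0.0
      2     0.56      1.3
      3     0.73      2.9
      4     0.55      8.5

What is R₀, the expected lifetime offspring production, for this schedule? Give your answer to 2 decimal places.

Survivorship from birth: l_x = s_1·s_2·…·s_x.
  l_1 = 0.87000
  l_2 = 0.48720
  l_3 = 0.35566
  l_4 = 0.19561
R₀ = Σ l_x mₓ:
  age 1: 0.87000 × 0.0 = 0.0000
  age 2: 0.48720 × 1.3 = 0.6334
  age 3: 0.35566 × 2.9 = 1.0314
  age 4: 0.19561 × 8.5 = 1.6627
R₀ = 0.0000 + 0.6334 + 1.0314 + 1.6627 = 3.3275

3.33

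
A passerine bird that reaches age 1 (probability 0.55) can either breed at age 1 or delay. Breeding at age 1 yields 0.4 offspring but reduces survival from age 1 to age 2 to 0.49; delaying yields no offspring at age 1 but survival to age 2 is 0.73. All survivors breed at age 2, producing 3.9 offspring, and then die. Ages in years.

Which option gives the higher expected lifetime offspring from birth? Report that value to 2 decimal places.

1.57

breed at age 1: R₀ = 0.55 × (0.4 + 0.49 × 3.9) = 0.55 × 2.3110 = 1.2711
delay to age 2: R₀ = 0.55 × (0.73 × 3.9) = 0.55 × 2.8470 = 1.5659
Higher: delay to age 2 (1.5659).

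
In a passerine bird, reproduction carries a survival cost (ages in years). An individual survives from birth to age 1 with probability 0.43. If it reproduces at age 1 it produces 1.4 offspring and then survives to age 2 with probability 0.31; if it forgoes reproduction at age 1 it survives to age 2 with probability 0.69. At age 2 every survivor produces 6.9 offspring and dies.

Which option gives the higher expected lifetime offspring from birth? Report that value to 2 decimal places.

2.05

breed at age 1: R₀ = 0.43 × (1.4 + 0.31 × 6.9) = 0.43 × 3.5390 = 1.5218
delay to age 2: R₀ = 0.43 × (0.69 × 6.9) = 0.43 × 4.7610 = 2.0472
Higher: delay to age 2 (2.0472).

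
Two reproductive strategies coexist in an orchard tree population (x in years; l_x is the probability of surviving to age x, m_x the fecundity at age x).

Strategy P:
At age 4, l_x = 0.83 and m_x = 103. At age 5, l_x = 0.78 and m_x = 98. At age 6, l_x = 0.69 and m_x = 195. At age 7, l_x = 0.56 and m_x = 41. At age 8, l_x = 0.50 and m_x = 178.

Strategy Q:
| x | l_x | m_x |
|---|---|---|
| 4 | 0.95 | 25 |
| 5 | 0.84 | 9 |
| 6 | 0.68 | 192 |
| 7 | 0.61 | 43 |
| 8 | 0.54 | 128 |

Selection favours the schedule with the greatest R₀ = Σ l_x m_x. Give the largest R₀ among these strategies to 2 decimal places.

Strategy P: R₀ = 0.83×103 + 0.78×98 + 0.69×195 + 0.56×41 + 0.50×178 = 408.4400
Strategy Q: R₀ = 0.95×25 + 0.84×9 + 0.68×192 + 0.61×43 + 0.54×128 = 257.2200
Highest R₀: strategy P with 408.4400.

408.44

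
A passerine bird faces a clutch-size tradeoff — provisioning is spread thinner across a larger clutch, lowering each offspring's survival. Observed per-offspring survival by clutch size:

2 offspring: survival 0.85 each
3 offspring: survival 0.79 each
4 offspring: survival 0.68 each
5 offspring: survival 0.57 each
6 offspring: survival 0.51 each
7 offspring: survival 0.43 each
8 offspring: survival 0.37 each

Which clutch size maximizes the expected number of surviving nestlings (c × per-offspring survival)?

6

Expected surviving nestlings = c × s(c):
  c=2: 2 × 0.85 = 1.700
  c=3: 3 × 0.79 = 2.370
  c=4: 4 × 0.68 = 2.720
  c=5: 5 × 0.57 = 2.850
  c=6: 6 × 0.51 = 3.060
  c=7: 7 × 0.43 = 3.010
  c=8: 8 × 0.37 = 2.960
Maximum at c = 6 (3.060 surviving nestlings).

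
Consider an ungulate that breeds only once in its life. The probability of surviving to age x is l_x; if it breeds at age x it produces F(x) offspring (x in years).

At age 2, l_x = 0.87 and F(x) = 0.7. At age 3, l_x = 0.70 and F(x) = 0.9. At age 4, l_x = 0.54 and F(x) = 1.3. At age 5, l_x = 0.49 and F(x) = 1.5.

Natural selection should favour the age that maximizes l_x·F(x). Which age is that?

5

Expected offspring if breeding at age x = l_x × F(x):
  age 2: 0.87 × 0.7 = 0.609
  age 3: 0.70 × 0.9 = 0.630
  age 4: 0.54 × 1.3 = 0.702
  age 5: 0.49 × 1.5 = 0.735
Maximum at age 5 (0.735).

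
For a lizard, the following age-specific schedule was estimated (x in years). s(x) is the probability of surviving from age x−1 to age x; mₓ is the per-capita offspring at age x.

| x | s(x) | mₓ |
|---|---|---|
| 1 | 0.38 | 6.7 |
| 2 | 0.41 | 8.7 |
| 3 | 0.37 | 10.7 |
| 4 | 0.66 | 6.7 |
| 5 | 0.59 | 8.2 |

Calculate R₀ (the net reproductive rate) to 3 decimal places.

Survivorship from birth: l_x = s_1·s_2·…·s_x.
  l_1 = 0.38000
  l_2 = 0.15580
  l_3 = 0.05765
  l_4 = 0.03805
  l_5 = 0.02245
R₀ = Σ l_x mₓ:
  age 1: 0.38000 × 6.7 = 2.5460
  age 2: 0.15580 × 8.7 = 1.3555
  age 3: 0.05765 × 10.7 = 0.6169
  age 4: 0.03805 × 6.7 = 0.2549
  age 5: 0.02245 × 8.2 = 0.1841
R₀ = 2.5460 + 1.3555 + 0.6169 + 0.2549 + 0.1841 = 4.9573

4.957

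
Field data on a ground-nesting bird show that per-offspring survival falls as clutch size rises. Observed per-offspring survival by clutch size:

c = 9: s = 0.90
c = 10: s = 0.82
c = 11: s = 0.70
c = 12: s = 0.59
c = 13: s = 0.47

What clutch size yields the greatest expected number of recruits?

Expected recruits = c × s(c):
  c=9: 9 × 0.90 = 8.100
  c=10: 10 × 0.82 = 8.200
  c=11: 11 × 0.70 = 7.700
  c=12: 12 × 0.59 = 7.080
  c=13: 13 × 0.47 = 6.110
Maximum at c = 10 (8.200 recruits).

10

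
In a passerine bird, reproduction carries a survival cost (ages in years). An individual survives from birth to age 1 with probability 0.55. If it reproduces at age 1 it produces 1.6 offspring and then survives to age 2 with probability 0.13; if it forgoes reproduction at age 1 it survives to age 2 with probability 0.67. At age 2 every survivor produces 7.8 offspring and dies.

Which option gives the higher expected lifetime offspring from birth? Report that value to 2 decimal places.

2.87

breed at age 1: R₀ = 0.55 × (1.6 + 0.13 × 7.8) = 0.55 × 2.6140 = 1.4377
delay to age 2: R₀ = 0.55 × (0.67 × 7.8) = 0.55 × 5.2260 = 2.8743
Higher: delay to age 2 (2.8743).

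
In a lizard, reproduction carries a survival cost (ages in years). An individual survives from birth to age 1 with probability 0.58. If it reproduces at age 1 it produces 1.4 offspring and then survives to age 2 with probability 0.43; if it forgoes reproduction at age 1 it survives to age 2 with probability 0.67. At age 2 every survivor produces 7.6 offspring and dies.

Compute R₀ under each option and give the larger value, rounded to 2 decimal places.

2.95

breed at age 1: R₀ = 0.58 × (1.4 + 0.43 × 7.6) = 0.58 × 4.6680 = 2.7074
delay to age 2: R₀ = 0.58 × (0.67 × 7.6) = 0.58 × 5.0920 = 2.9534
Higher: delay to age 2 (2.9534).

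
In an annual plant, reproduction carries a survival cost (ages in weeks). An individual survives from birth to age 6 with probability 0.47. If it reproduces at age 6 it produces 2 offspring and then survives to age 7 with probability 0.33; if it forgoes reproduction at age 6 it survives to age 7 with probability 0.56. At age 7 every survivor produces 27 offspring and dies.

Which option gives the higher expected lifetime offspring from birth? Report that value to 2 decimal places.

breed at age 6: R₀ = 0.47 × (2 + 0.33 × 27) = 0.47 × 10.9100 = 5.1277
delay to age 7: R₀ = 0.47 × (0.56 × 27) = 0.47 × 15.1200 = 7.1064
Higher: delay to age 7 (7.1064).

7.11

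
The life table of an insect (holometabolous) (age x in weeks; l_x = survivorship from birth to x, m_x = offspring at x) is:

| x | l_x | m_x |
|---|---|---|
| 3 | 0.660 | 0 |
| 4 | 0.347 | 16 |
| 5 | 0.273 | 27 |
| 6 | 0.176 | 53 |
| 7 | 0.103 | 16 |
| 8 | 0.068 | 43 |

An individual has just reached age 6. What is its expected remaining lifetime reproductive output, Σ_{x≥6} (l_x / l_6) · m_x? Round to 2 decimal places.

l_6 = 0.176. Conditional survival from age 6 to x is l_x / l_6.
  x=6: (0.176/0.176) × 53 = 53.0000
  x=7: (0.103/0.176) × 16 = 9.3636
  x=8: (0.068/0.176) × 43 = 16.6136
Sum = 53.0000 + 9.3636 + 16.6136 = 78.9773

78.98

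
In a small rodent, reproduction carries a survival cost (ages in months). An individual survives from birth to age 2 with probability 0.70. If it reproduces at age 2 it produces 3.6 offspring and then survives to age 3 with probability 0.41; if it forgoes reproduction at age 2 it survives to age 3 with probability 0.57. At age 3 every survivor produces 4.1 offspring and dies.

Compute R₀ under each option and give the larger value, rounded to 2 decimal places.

breed at age 2: R₀ = 0.70 × (3.6 + 0.41 × 4.1) = 0.70 × 5.2810 = 3.6967
delay to age 3: R₀ = 0.70 × (0.57 × 4.1) = 0.70 × 2.3370 = 1.6359
Higher: breed at age 2 (3.6967).

3.70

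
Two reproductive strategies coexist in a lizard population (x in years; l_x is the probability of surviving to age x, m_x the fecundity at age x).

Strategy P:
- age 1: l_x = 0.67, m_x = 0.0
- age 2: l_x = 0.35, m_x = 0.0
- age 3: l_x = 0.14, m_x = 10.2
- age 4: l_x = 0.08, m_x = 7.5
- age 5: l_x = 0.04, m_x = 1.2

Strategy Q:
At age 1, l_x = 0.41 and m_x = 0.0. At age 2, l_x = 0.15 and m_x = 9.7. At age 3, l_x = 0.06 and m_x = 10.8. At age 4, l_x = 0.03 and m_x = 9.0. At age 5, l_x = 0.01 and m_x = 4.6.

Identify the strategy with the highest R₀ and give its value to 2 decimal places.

Strategy P: R₀ = 0.67×0.0 + 0.35×0.0 + 0.14×10.2 + 0.08×7.5 + 0.04×1.2 = 2.0760
Strategy Q: R₀ = 0.41×0.0 + 0.15×9.7 + 0.06×10.8 + 0.03×9.0 + 0.01×4.6 = 2.4190
Highest R₀: strategy Q with 2.4190.

2.42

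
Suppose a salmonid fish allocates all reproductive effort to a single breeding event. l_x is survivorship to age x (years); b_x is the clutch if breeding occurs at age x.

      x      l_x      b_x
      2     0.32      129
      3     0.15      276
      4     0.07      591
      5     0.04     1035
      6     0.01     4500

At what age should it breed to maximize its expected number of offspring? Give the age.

6

Expected offspring if breeding at age x = l_x × b_x:
  age 2: 0.32 × 129 = 41.280
  age 3: 0.15 × 276 = 41.400
  age 4: 0.07 × 591 = 41.370
  age 5: 0.04 × 1035 = 41.400
  age 6: 0.01 × 4500 = 45.000
Maximum at age 6 (45.000).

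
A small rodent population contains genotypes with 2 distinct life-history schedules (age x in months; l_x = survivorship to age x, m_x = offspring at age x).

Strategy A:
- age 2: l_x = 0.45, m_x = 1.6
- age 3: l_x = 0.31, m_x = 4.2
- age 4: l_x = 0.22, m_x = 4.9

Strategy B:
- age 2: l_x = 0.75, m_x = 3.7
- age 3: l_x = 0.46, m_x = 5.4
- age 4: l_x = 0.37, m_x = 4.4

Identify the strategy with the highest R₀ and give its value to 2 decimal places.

6.89

Strategy A: R₀ = 0.45×1.6 + 0.31×4.2 + 0.22×4.9 = 3.1000
Strategy B: R₀ = 0.75×3.7 + 0.46×5.4 + 0.37×4.4 = 6.8870
Highest R₀: strategy B with 6.8870.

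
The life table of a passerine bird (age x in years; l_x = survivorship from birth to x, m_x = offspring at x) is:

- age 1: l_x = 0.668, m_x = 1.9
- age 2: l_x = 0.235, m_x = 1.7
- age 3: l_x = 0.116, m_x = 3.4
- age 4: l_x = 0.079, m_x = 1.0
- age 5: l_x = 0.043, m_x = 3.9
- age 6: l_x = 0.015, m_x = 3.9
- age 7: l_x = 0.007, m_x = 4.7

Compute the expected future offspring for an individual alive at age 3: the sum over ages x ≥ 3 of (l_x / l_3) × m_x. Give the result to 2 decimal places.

l_3 = 0.116. Conditional survival from age 3 to x is l_x / l_3.
  x=3: (0.116/0.116) × 3.4 = 3.4000
  x=4: (0.079/0.116) × 1.0 = 0.6810
  x=5: (0.043/0.116) × 3.9 = 1.4457
  x=6: (0.015/0.116) × 3.9 = 0.5043
  x=7: (0.007/0.116) × 4.7 = 0.2836
Sum = 3.4000 + 0.6810 + 1.4457 + 0.5043 + 0.2836 = 6.3147

6.31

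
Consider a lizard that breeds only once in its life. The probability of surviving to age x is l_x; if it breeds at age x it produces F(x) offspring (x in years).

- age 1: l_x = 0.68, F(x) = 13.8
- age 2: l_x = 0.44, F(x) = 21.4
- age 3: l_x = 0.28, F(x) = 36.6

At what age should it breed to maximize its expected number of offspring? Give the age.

3

Expected offspring if breeding at age x = l_x × F(x):
  age 1: 0.68 × 13.8 = 9.384
  age 2: 0.44 × 21.4 = 9.416
  age 3: 0.28 × 36.6 = 10.248
Maximum at age 3 (10.248).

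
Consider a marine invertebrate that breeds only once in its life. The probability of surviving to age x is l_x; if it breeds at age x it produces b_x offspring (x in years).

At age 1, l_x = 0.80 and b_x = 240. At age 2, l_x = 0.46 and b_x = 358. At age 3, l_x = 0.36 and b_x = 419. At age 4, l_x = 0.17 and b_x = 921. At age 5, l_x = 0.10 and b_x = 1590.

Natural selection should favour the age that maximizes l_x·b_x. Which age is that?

Expected offspring if breeding at age x = l_x × b_x:
  age 1: 0.80 × 240 = 192.000
  age 2: 0.46 × 358 = 164.680
  age 3: 0.36 × 419 = 150.840
  age 4: 0.17 × 921 = 156.570
  age 5: 0.10 × 1590 = 159.000
Maximum at age 1 (192.000).

1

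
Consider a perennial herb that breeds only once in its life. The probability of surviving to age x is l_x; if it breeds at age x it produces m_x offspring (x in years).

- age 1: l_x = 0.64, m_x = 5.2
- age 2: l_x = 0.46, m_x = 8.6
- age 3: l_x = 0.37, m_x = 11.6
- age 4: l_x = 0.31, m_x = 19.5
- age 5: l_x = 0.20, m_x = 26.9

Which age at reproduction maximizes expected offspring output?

Expected offspring if breeding at age x = l_x × m_x:
  age 1: 0.64 × 5.2 = 3.328
  age 2: 0.46 × 8.6 = 3.956
  age 3: 0.37 × 11.6 = 4.292
  age 4: 0.31 × 19.5 = 6.045
  age 5: 0.20 × 26.9 = 5.380
Maximum at age 4 (6.045).

4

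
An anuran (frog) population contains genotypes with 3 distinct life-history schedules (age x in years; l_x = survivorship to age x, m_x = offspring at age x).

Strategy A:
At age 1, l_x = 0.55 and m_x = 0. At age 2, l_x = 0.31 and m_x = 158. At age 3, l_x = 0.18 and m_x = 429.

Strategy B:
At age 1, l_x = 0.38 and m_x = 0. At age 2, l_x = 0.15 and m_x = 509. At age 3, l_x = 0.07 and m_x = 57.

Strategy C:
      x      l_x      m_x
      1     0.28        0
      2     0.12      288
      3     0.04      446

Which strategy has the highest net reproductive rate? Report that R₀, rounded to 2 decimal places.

Strategy A: R₀ = 0.55×0 + 0.31×158 + 0.18×429 = 126.2000
Strategy B: R₀ = 0.38×0 + 0.15×509 + 0.07×57 = 80.3400
Strategy C: R₀ = 0.28×0 + 0.12×288 + 0.04×446 = 52.4000
Highest R₀: strategy A with 126.2000.

126.20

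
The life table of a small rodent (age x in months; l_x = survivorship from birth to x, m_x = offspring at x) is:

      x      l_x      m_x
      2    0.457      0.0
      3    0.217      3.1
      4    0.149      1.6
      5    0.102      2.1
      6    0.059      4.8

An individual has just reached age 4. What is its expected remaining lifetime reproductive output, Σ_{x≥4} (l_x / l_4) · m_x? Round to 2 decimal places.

l_4 = 0.149. Conditional survival from age 4 to x is l_x / l_4.
  x=4: (0.149/0.149) × 1.6 = 1.6000
  x=5: (0.102/0.149) × 2.1 = 1.4376
  x=6: (0.059/0.149) × 4.8 = 1.9007
Sum = 1.6000 + 1.4376 + 1.9007 = 4.9383

4.94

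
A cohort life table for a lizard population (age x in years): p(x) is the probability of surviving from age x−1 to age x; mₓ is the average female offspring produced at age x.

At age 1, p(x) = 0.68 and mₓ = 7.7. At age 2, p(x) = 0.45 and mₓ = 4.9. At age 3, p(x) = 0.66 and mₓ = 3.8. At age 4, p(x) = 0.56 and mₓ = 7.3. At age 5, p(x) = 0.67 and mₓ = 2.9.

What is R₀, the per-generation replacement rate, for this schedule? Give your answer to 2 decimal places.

8.55

Survivorship from birth: l_x = p_1·p_2·…·p_x.
  l_1 = 0.68000
  l_2 = 0.30600
  l_3 = 0.20196
  l_4 = 0.11310
  l_5 = 0.07578
R₀ = Σ l_x mₓ:
  age 1: 0.68000 × 7.7 = 5.2360
  age 2: 0.30600 × 4.9 = 1.4994
  age 3: 0.20196 × 3.8 = 0.7674
  age 4: 0.11310 × 7.3 = 0.8256
  age 5: 0.07578 × 2.9 = 0.2198
R₀ = 5.2360 + 1.4994 + 0.7674 + 0.8256 + 0.2198 = 8.5482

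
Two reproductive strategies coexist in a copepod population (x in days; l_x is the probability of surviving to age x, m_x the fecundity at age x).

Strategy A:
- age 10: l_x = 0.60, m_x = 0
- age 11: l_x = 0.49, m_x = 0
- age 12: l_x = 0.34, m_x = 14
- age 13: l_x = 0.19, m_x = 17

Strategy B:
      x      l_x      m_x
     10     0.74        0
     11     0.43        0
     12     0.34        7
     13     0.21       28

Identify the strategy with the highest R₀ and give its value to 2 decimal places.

Strategy A: R₀ = 0.60×0 + 0.49×0 + 0.34×14 + 0.19×17 = 7.9900
Strategy B: R₀ = 0.74×0 + 0.43×0 + 0.34×7 + 0.21×28 = 8.2600
Highest R₀: strategy B with 8.2600.

8.26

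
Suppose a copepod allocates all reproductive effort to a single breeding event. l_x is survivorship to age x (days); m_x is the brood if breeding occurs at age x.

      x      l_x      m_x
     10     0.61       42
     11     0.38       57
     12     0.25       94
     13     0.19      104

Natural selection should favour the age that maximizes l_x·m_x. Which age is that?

10

Expected offspring if breeding at age x = l_x × m_x:
  age 10: 0.61 × 42 = 25.620
  age 11: 0.38 × 57 = 21.660
  age 12: 0.25 × 94 = 23.500
  age 13: 0.19 × 104 = 19.760
Maximum at age 10 (25.620).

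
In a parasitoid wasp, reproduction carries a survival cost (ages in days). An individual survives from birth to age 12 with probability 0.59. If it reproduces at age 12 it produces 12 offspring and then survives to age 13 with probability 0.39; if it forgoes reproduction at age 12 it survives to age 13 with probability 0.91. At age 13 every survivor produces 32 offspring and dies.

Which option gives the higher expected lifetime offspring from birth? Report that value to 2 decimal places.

breed at age 12: R₀ = 0.59 × (12 + 0.39 × 32) = 0.59 × 24.4800 = 14.4432
delay to age 13: R₀ = 0.59 × (0.91 × 32) = 0.59 × 29.1200 = 17.1808
Higher: delay to age 13 (17.1808).

17.18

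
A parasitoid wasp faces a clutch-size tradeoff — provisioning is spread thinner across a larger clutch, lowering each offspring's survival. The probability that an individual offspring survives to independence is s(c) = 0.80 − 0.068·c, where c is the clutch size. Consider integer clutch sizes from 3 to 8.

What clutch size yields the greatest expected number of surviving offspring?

6

Expected surviving offspring = c × s(c):
  c=3: 3 × 0.596 = 1.788
  c=4: 4 × 0.528 = 2.112
  c=5: 5 × 0.460 = 2.300
  c=6: 6 × 0.392 = 2.352
  c=7: 7 × 0.324 = 2.268
  c=8: 8 × 0.256 = 2.048
Maximum at c = 6 (2.352 surviving offspring).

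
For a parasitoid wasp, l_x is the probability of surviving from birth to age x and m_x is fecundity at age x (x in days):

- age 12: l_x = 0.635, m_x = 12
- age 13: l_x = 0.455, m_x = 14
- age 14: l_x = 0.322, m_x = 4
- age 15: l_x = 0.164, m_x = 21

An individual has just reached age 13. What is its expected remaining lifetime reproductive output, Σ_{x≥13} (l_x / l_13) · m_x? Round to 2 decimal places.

24.40

l_13 = 0.455. Conditional survival from age 13 to x is l_x / l_13.
  x=13: (0.455/0.455) × 14 = 14.0000
  x=14: (0.322/0.455) × 4 = 2.8308
  x=15: (0.164/0.455) × 21 = 7.5692
Sum = 14.0000 + 2.8308 + 7.5692 = 24.4000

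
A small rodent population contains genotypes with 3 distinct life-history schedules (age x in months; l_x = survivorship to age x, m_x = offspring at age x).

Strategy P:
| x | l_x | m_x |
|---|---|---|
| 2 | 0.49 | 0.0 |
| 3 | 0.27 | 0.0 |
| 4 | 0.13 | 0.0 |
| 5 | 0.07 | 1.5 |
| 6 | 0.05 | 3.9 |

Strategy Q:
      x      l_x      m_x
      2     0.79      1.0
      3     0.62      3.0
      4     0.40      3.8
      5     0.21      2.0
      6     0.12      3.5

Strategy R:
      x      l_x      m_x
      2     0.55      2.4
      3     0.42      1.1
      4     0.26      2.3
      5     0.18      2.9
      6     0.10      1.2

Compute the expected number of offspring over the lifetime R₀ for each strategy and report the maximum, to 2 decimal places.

5.01

Strategy P: R₀ = 0.49×0.0 + 0.27×0.0 + 0.13×0.0 + 0.07×1.5 + 0.05×3.9 = 0.3000
Strategy Q: R₀ = 0.79×1.0 + 0.62×3.0 + 0.40×3.8 + 0.21×2.0 + 0.12×3.5 = 5.0100
Strategy R: R₀ = 0.55×2.4 + 0.42×1.1 + 0.26×2.3 + 0.18×2.9 + 0.10×1.2 = 3.0220
Highest R₀: strategy Q with 5.0100.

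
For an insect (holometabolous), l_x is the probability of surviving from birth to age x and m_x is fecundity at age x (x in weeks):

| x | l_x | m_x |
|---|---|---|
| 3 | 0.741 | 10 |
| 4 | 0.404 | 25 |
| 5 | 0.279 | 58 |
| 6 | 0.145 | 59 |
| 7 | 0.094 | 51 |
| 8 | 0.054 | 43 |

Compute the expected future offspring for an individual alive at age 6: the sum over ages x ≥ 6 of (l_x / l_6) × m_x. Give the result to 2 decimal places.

l_6 = 0.145. Conditional survival from age 6 to x is l_x / l_6.
  x=6: (0.145/0.145) × 59 = 59.0000
  x=7: (0.094/0.145) × 51 = 33.0621
  x=8: (0.054/0.145) × 43 = 16.0138
Sum = 59.0000 + 33.0621 + 16.0138 = 108.0759

108.08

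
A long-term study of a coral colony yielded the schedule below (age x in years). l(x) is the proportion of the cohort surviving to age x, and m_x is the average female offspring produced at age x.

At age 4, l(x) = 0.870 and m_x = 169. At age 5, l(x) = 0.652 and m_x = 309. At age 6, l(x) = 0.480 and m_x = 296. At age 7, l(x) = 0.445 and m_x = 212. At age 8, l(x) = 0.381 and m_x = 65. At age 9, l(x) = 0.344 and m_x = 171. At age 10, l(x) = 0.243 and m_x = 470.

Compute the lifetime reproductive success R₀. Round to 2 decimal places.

782.72

R₀ = Σ l(x) m_x:
  age 4: 0.870 × 169 = 147.0300
  age 5: 0.652 × 309 = 201.4680
  age 6: 0.480 × 296 = 142.0800
  age 7: 0.445 × 212 = 94.3400
  age 8: 0.381 × 65 = 24.7650
  age 9: 0.344 × 171 = 58.8240
  age 10: 0.243 × 470 = 114.2100
R₀ = 147.0300 + 201.4680 + 142.0800 + 94.3400 + 24.7650 + 58.8240 + 114.2100 = 782.7170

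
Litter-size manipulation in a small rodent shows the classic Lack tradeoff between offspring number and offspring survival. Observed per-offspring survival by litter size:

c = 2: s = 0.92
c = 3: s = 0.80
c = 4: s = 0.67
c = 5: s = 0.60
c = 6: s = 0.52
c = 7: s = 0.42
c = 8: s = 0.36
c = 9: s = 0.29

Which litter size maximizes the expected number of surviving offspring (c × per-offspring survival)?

6

Expected surviving offspring = c × s(c):
  c=2: 2 × 0.92 = 1.840
  c=3: 3 × 0.80 = 2.400
  c=4: 4 × 0.67 = 2.680
  c=5: 5 × 0.60 = 3.000
  c=6: 6 × 0.52 = 3.120
  c=7: 7 × 0.42 = 2.940
  c=8: 8 × 0.36 = 2.880
  c=9: 9 × 0.29 = 2.610
Maximum at c = 6 (3.120 surviving offspring).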